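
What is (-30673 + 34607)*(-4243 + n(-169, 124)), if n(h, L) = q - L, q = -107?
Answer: -17600716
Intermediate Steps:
n(h, L) = -107 - L
(-30673 + 34607)*(-4243 + n(-169, 124)) = (-30673 + 34607)*(-4243 + (-107 - 1*124)) = 3934*(-4243 + (-107 - 124)) = 3934*(-4243 - 231) = 3934*(-4474) = -17600716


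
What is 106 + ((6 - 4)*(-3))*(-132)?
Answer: 898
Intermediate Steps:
106 + ((6 - 4)*(-3))*(-132) = 106 + (2*(-3))*(-132) = 106 - 6*(-132) = 106 + 792 = 898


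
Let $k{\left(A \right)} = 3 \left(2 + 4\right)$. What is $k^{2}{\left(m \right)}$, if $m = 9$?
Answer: $324$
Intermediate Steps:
$k{\left(A \right)} = 18$ ($k{\left(A \right)} = 3 \cdot 6 = 18$)
$k^{2}{\left(m \right)} = 18^{2} = 324$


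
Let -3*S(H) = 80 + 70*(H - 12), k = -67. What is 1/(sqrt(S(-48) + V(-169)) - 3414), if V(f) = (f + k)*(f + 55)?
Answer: -5121/17440678 - sqrt(15906)/8720339 ≈ -0.00030809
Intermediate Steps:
V(f) = (-67 + f)*(55 + f) (V(f) = (f - 67)*(f + 55) = (-67 + f)*(55 + f))
S(H) = 760/3 - 70*H/3 (S(H) = -(80 + 70*(H - 12))/3 = -(80 + 70*(-12 + H))/3 = -(80 + (-840 + 70*H))/3 = -(-760 + 70*H)/3 = 760/3 - 70*H/3)
1/(sqrt(S(-48) + V(-169)) - 3414) = 1/(sqrt((760/3 - 70/3*(-48)) + (-3685 + (-169)**2 - 12*(-169))) - 3414) = 1/(sqrt((760/3 + 1120) + (-3685 + 28561 + 2028)) - 3414) = 1/(sqrt(4120/3 + 26904) - 3414) = 1/(sqrt(84832/3) - 3414) = 1/(4*sqrt(15906)/3 - 3414) = 1/(-3414 + 4*sqrt(15906)/3)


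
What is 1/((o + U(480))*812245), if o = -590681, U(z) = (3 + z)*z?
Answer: -1/291466808045 ≈ -3.4309e-12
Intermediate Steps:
U(z) = z*(3 + z)
1/((o + U(480))*812245) = 1/(-590681 + 480*(3 + 480)*812245) = (1/812245)/(-590681 + 480*483) = (1/812245)/(-590681 + 231840) = (1/812245)/(-358841) = -1/358841*1/812245 = -1/291466808045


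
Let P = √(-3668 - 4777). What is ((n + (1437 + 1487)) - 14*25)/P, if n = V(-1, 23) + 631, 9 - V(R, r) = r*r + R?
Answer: -2686*I*√8445/8445 ≈ -29.228*I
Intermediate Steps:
V(R, r) = 9 - R - r² (V(R, r) = 9 - (r*r + R) = 9 - (r² + R) = 9 - (R + r²) = 9 + (-R - r²) = 9 - R - r²)
n = 112 (n = (9 - 1*(-1) - 1*23²) + 631 = (9 + 1 - 1*529) + 631 = (9 + 1 - 529) + 631 = -519 + 631 = 112)
P = I*√8445 (P = √(-8445) = I*√8445 ≈ 91.897*I)
((n + (1437 + 1487)) - 14*25)/P = ((112 + (1437 + 1487)) - 14*25)/((I*√8445)) = ((112 + 2924) - 350)*(-I*√8445/8445) = (3036 - 350)*(-I*√8445/8445) = 2686*(-I*√8445/8445) = -2686*I*√8445/8445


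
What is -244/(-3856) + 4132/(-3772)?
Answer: -938289/909052 ≈ -1.0322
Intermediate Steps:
-244/(-3856) + 4132/(-3772) = -244*(-1/3856) + 4132*(-1/3772) = 61/964 - 1033/943 = -938289/909052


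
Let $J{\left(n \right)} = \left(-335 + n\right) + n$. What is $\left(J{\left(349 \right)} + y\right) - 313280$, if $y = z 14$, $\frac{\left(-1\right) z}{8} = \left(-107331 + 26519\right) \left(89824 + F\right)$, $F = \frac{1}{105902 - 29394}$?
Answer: $\frac{15550091883582989}{19127} \approx 8.1299 \cdot 10^{11}$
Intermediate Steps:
$F = \frac{1}{76508} \approx 1.3071 \cdot 10^{-5}$
$z = \frac{1110721276339032}{19127}$ ($z = - 8 \left(-107331 + 26519\right) \left(89824 + \frac{1}{76508}\right) = - 8 \left(\left(-80812\right) \frac{6872254593}{76508}\right) = \left(-8\right) \left(- \frac{138840159542379}{19127}\right) = \frac{1110721276339032}{19127} \approx 5.8071 \cdot 10^{10}$)
$J{\left(n \right)} = -335 + 2 n$
$y = \frac{15550097868746448}{19127}$ ($y = \frac{1110721276339032}{19127} \cdot 14 = \frac{15550097868746448}{19127} \approx 8.1299 \cdot 10^{11}$)
$\left(J{\left(349 \right)} + y\right) - 313280 = \left(\left(-335 + 2 \cdot 349\right) + \frac{15550097868746448}{19127}\right) - 313280 = \left(\left(-335 + 698\right) + \frac{15550097868746448}{19127}\right) - 313280 = \left(363 + \frac{15550097868746448}{19127}\right) - 313280 = \frac{15550097875689549}{19127} - 313280 = \frac{15550091883582989}{19127}$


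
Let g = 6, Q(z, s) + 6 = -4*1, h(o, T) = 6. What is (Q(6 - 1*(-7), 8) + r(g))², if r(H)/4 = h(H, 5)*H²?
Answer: 729316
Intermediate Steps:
Q(z, s) = -10 (Q(z, s) = -6 - 4*1 = -6 - 4 = -10)
r(H) = 24*H² (r(H) = 4*(6*H²) = 24*H²)
(Q(6 - 1*(-7), 8) + r(g))² = (-10 + 24*6²)² = (-10 + 24*36)² = (-10 + 864)² = 854² = 729316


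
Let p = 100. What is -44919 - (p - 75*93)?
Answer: -38044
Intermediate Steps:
-44919 - (p - 75*93) = -44919 - (100 - 75*93) = -44919 - (100 - 6975) = -44919 - 1*(-6875) = -44919 + 6875 = -38044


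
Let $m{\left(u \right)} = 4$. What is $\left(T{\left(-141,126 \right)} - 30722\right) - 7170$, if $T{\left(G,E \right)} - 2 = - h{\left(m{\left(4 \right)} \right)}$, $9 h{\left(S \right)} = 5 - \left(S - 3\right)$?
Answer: $- \frac{341014}{9} \approx -37890.0$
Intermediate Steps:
$h{\left(S \right)} = \frac{8}{9} - \frac{S}{9}$ ($h{\left(S \right)} = \frac{5 - \left(S - 3\right)}{9} = \frac{5 - \left(-3 + S\right)}{9} = \frac{8 - S}{9} = \frac{8}{9} - \frac{S}{9}$)
$T{\left(G,E \right)} = \frac{14}{9}$ ($T{\left(G,E \right)} = 2 - \left(\frac{8}{9} - \frac{4}{9}\right) = 2 - \frac{4}{9} = \frac{14}{9}$)
$\left(T{\left(-141,126 \right)} - 30722\right) - 7170 = \left(\frac{14}{9} - 30722\right) - 7170 = - \frac{276484}{9} - 7170 = - \frac{341014}{9}$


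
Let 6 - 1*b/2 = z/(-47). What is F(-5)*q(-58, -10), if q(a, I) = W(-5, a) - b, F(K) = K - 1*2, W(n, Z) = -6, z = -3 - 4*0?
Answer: 5880/47 ≈ 125.11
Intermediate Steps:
z = -3 (z = -3 + 0 = -3)
b = 558/47 (b = 12 - (-6)/(-47) = 12 - (-6)*(-1)/47 = 12 - 2*3/47 = 12 - 6/47 = 558/47 ≈ 11.872)
F(K) = -2 + K (F(K) = K - 2 = -2 + K)
q(a, I) = -840/47 (q(a, I) = -6 - 1*558/47 = -6 - 558/47 = -840/47)
F(-5)*q(-58, -10) = (-2 - 5)*(-840/47) = -7*(-840/47) = 5880/47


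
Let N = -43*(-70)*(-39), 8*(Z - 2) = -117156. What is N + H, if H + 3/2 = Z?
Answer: -132034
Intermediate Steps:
Z = -29285/2 (Z = 2 + (1/8)*(-117156) = 2 - 29289/2 = -29285/2 ≈ -14643.)
N = -117390 (N = 3010*(-39) = -117390)
H = -14644 (H = -3/2 - 29285/2 = -14644)
N + H = -117390 - 14644 = -132034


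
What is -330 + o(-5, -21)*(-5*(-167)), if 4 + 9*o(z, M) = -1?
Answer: -7145/9 ≈ -793.89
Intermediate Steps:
o(z, M) = -5/9 (o(z, M) = -4/9 + (1/9)*(-1) = -4/9 - 1/9 = -5/9)
-330 + o(-5, -21)*(-5*(-167)) = -330 - (-25)*(-167)/9 = -330 - 5/9*835 = -330 - 4175/9 = -7145/9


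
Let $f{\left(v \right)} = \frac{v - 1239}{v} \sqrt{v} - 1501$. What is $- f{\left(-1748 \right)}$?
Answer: $1501 - \frac{2987 i \sqrt{437}}{874} \approx 1501.0 - 71.444 i$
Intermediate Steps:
$f{\left(v \right)} = -1501 + \frac{-1239 + v}{\sqrt{v}}$ ($f{\left(v \right)} = \frac{-1239 + v}{v} \sqrt{v} - 1501 = \frac{-1239 + v}{\sqrt{v}} - 1501 = -1501 + \frac{-1239 + v}{\sqrt{v}}$)
$- f{\left(-1748 \right)} = - (-1501 + \sqrt{-1748} - \frac{1239}{2 i \sqrt{437}}) = - (-1501 + 2 i \sqrt{437} - 1239 \left(- \frac{i \sqrt{437}}{874}\right)) = - (-1501 + 2 i \sqrt{437} + \frac{1239 i \sqrt{437}}{874}) = - (-1501 + \frac{2987 i \sqrt{437}}{874}) = 1501 - \frac{2987 i \sqrt{437}}{874}$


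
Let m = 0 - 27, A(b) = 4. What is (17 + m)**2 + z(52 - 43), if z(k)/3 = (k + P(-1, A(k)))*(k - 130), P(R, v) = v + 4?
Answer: -6071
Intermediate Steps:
m = -27
P(R, v) = 4 + v
z(k) = 3*(-130 + k)*(8 + k) (z(k) = 3*((k + (4 + 4))*(k - 130)) = 3*((k + 8)*(-130 + k)) = 3*((8 + k)*(-130 + k)) = 3*((-130 + k)*(8 + k)) = 3*(-130 + k)*(8 + k))
(17 + m)**2 + z(52 - 43) = (17 - 27)**2 + (-3120 - 366*(52 - 43) + 3*(52 - 43)**2) = (-10)**2 + (-3120 - 366*9 + 3*9**2) = 100 + (-3120 - 3294 + 3*81) = 100 + (-3120 - 3294 + 243) = 100 - 6171 = -6071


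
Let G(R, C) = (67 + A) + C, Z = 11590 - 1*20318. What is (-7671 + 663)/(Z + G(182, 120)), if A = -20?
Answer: 7008/8561 ≈ 0.81860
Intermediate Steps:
Z = -8728 (Z = 11590 - 20318 = -8728)
G(R, C) = 47 + C (G(R, C) = (67 - 20) + C = 47 + C)
(-7671 + 663)/(Z + G(182, 120)) = (-7671 + 663)/(-8728 + (47 + 120)) = -7008/(-8728 + 167) = -7008/(-8561) = -7008*(-1/8561) = 7008/8561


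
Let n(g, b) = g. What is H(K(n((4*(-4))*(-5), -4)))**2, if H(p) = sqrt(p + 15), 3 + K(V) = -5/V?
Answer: 191/16 ≈ 11.938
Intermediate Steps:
K(V) = -3 - 5/V
H(p) = sqrt(15 + p)
H(K(n((4*(-4))*(-5), -4)))**2 = (sqrt(15 + (-3 - 5/((4*(-4))*(-5)))))**2 = (sqrt(15 + (-3 - 5/((-16*(-5))))))**2 = (sqrt(15 + (-3 - 5/80)))**2 = (sqrt(15 + (-3 - 5*1/80)))**2 = (sqrt(15 + (-3 - 1/16)))**2 = (sqrt(15 - 49/16))**2 = (sqrt(191/16))**2 = (sqrt(191)/4)**2 = 191/16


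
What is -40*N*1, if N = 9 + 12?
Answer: -840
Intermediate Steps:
N = 21
-40*N*1 = -40*21*1 = -840*1 = -840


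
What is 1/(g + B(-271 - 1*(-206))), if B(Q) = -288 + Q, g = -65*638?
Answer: -1/41823 ≈ -2.3910e-5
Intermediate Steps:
g = -41470
1/(g + B(-271 - 1*(-206))) = 1/(-41470 + (-288 + (-271 - 1*(-206)))) = 1/(-41470 + (-288 + (-271 + 206))) = 1/(-41470 + (-288 - 65)) = 1/(-41470 - 353) = 1/(-41823) = -1/41823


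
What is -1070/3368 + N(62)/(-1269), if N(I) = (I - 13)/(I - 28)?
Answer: -11582813/36328932 ≈ -0.31883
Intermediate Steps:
N(I) = (-13 + I)/(-28 + I)
-1070/3368 + N(62)/(-1269) = -1070/3368 + ((-13 + 62)/(-28 + 62))/(-1269) = -1070*1/3368 + (49/34)*(-1/1269) = -535/1684 + ((1/34)*49)*(-1/1269) = -535/1684 + (49/34)*(-1/1269) = -535/1684 - 49/43146 = -11582813/36328932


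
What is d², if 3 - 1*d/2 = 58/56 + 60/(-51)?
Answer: 2235025/56644 ≈ 39.457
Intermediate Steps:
d = 1495/238 (d = 6 - 2*(58/56 + 60/(-51)) = 6 - 2*(58*(1/56) + 60*(-1/51)) = 6 - 2*(29/28 - 20/17) = 6 - 2*(-67/476) = 6 + 67/238 = 1495/238 ≈ 6.2815)
d² = (1495/238)² = 2235025/56644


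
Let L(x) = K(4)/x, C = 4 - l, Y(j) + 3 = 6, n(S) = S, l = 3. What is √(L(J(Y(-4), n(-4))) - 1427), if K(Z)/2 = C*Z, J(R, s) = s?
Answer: I*√1429 ≈ 37.802*I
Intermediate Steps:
Y(j) = 3 (Y(j) = -3 + 6 = 3)
C = 1 (C = 4 - 1*3 = 4 - 3 = 1)
K(Z) = 2*Z (K(Z) = 2*(1*Z) = 2*Z)
L(x) = 8/x (L(x) = (2*4)/x = 8/x)
√(L(J(Y(-4), n(-4))) - 1427) = √(8/(-4) - 1427) = √(8*(-¼) - 1427) = √(-2 - 1427) = √(-1429) = I*√1429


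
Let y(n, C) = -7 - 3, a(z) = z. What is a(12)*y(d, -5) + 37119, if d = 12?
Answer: 36999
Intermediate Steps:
y(n, C) = -10
a(12)*y(d, -5) + 37119 = 12*(-10) + 37119 = -120 + 37119 = 36999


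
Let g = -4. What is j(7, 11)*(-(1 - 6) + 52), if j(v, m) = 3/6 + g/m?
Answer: 171/22 ≈ 7.7727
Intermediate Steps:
j(v, m) = ½ - 4/m (j(v, m) = 3/6 - 4/m = 3*(⅙) - 4/m = ½ - 4/m)
j(7, 11)*(-(1 - 6) + 52) = ((½)*(-8 + 11)/11)*(-(1 - 6) + 52) = ((½)*(1/11)*3)*(-1*(-5) + 52) = 3*(5 + 52)/22 = (3/22)*57 = 171/22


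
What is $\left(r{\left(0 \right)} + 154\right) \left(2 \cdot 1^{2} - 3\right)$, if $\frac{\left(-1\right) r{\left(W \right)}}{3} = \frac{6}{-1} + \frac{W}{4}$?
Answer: $-172$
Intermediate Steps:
$r{\left(W \right)} = 18 - \frac{3 W}{4}$ ($r{\left(W \right)} = - 3 \left(\frac{6}{-1} + \frac{W}{4}\right) = - 3 \left(6 \left(-1\right) + W \frac{1}{4}\right) = - 3 \left(-6 + \frac{W}{4}\right) = 18 - \frac{3 W}{4}$)
$\left(r{\left(0 \right)} + 154\right) \left(2 \cdot 1^{2} - 3\right) = \left(\left(18 - 0\right) + 154\right) \left(2 \cdot 1^{2} - 3\right) = \left(\left(18 + 0\right) + 154\right) \left(2 \cdot 1 - 3\right) = \left(18 + 154\right) \left(2 - 3\right) = 172 \left(-1\right) = -172$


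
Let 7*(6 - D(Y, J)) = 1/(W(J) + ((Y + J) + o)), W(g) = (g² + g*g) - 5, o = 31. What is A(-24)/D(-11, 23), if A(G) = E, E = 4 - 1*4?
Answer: 0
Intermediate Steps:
E = 0 (E = 4 - 4 = 0)
A(G) = 0
W(g) = -5 + 2*g² (W(g) = (g² + g²) - 5 = 2*g² - 5 = -5 + 2*g²)
D(Y, J) = 6 - 1/(7*(26 + J + Y + 2*J²)) (D(Y, J) = 6 - 1/(7*((-5 + 2*J²) + ((Y + J) + 31))) = 6 - 1/(7*((-5 + 2*J²) + ((J + Y) + 31))) = 6 - 1/(7*((-5 + 2*J²) + (31 + J + Y))) = 6 - 1/(7*(26 + J + Y + 2*J²)))
A(-24)/D(-11, 23) = 0/(((1091/7 + 6*23 + 6*(-11) + 12*23²)/(26 + 23 - 11 + 2*23²))) = 0/(((1091/7 + 138 - 66 + 12*529)/(26 + 23 - 11 + 2*529))) = 0/(((1091/7 + 138 - 66 + 6348)/(26 + 23 - 11 + 1058))) = 0/(((46031/7)/1096)) = 0/(((1/1096)*(46031/7))) = 0/(46031/7672) = 0*(7672/46031) = 0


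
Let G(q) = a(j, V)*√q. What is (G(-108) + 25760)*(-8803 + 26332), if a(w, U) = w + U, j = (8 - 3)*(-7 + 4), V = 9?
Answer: 451547040 - 631044*I*√3 ≈ 4.5155e+8 - 1.093e+6*I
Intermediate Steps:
j = -15 (j = 5*(-3) = -15)
a(w, U) = U + w
G(q) = -6*√q (G(q) = (9 - 15)*√q = -6*√q)
(G(-108) + 25760)*(-8803 + 26332) = (-36*I*√3 + 25760)*(-8803 + 26332) = (-36*I*√3 + 25760)*17529 = (25760 - 36*I*√3)*17529 = 451547040 - 631044*I*√3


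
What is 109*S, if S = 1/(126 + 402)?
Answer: 109/528 ≈ 0.20644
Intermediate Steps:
S = 1/528 ≈ 0.0018939
109*S = 109*(1/528) = 109/528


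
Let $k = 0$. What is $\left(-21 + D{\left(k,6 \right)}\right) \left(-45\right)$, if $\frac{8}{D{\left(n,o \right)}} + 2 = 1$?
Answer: $1305$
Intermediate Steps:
$D{\left(n,o \right)} = -8$ ($D{\left(n,o \right)} = \frac{8}{-2 + 1} = \frac{8}{-1} = 8 \left(-1\right) = -8$)
$\left(-21 + D{\left(k,6 \right)}\right) \left(-45\right) = \left(-21 - 8\right) \left(-45\right) = \left(-29\right) \left(-45\right) = 1305$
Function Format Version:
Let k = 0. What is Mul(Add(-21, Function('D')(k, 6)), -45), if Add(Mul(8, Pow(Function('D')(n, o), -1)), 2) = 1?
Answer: 1305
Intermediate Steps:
Function('D')(n, o) = -8 (Function('D')(n, o) = Mul(8, Pow(Add(-2, 1), -1)) = Mul(8, Pow(-1, -1)) = Mul(8, -1) = -8)
Mul(Add(-21, Function('D')(k, 6)), -45) = Mul(Add(-21, -8), -45) = Mul(-29, -45) = 1305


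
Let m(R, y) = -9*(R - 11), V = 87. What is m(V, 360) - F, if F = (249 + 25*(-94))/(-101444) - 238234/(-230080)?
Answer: -1998671487957/2917529440 ≈ -685.06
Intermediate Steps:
F = 3081350997/2917529440 (F = (249 - 2350)*(-1/101444) - 238234*(-1/230080) = -2101*(-1/101444) + 119117/115040 = 2101/101444 + 119117/115040 = 3081350997/2917529440 ≈ 1.0562)
m(R, y) = 99 - 9*R (m(R, y) = -9*(-11 + R) = 99 - 9*R)
m(V, 360) - F = (99 - 9*87) - 1*3081350997/2917529440 = (99 - 783) - 3081350997/2917529440 = -684 - 3081350997/2917529440 = -1998671487957/2917529440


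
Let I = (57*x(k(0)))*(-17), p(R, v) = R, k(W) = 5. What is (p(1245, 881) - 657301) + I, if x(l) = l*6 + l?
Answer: -689971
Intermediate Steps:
x(l) = 7*l (x(l) = 6*l + l = 7*l)
I = -33915 (I = (57*(7*5))*(-17) = (57*35)*(-17) = 1995*(-17) = -33915)
(p(1245, 881) - 657301) + I = (1245 - 657301) - 33915 = -656056 - 33915 = -689971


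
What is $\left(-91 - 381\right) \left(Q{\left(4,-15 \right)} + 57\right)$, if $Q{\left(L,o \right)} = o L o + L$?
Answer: $-453592$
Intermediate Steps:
$Q{\left(L,o \right)} = L + L o^{2}$ ($Q{\left(L,o \right)} = L o o + L = L o^{2} + L = L + L o^{2}$)
$\left(-91 - 381\right) \left(Q{\left(4,-15 \right)} + 57\right) = \left(-91 - 381\right) \left(4 \left(1 + \left(-15\right)^{2}\right) + 57\right) = - 472 \left(4 \left(1 + 225\right) + 57\right) = - 472 \left(4 \cdot 226 + 57\right) = - 472 \left(904 + 57\right) = \left(-472\right) 961 = -453592$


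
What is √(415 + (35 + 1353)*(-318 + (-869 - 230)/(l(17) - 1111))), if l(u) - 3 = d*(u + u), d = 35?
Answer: I*√772539835/41 ≈ 677.92*I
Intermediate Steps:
l(u) = 3 + 70*u (l(u) = 3 + 35*(u + u) = 3 + 35*(2*u) = 3 + 70*u)
√(415 + (35 + 1353)*(-318 + (-869 - 230)/(l(17) - 1111))) = √(415 + (35 + 1353)*(-318 + (-869 - 230)/((3 + 70*17) - 1111))) = √(415 + 1388*(-318 - 1099/((3 + 1190) - 1111))) = √(415 + 1388*(-318 - 1099/(1193 - 1111))) = √(415 + 1388*(-318 - 1099/82)) = √(415 + 1388*(-27175/82)) = √(415 - 18859450/41) = √(-18842435/41) = I*√772539835/41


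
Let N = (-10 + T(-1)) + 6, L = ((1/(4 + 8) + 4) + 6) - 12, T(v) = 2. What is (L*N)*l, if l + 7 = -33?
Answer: -460/3 ≈ -153.33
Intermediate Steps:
l = -40 (l = -7 - 33 = -40)
L = -23/12 (L = ((1/12 + 4) + 6) - 12 = (49/12 + 6) - 12 = 121/12 - 12 = -23/12 ≈ -1.9167)
N = -2 (N = (-10 + 2) + 6 = -8 + 6 = -2)
(L*N)*l = -23/12*(-2)*(-40) = (23/6)*(-40) = -460/3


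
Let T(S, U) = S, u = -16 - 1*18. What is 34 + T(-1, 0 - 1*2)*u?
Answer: 68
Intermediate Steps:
u = -34 (u = -16 - 18 = -34)
34 + T(-1, 0 - 1*2)*u = 34 - 1*(-34) = 34 + 34 = 68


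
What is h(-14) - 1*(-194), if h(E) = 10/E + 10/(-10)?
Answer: 1346/7 ≈ 192.29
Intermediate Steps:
h(E) = -1 + 10/E (h(E) = 10/E + 10*(-⅒) = 10/E - 1 = -1 + 10/E)
h(-14) - 1*(-194) = (10 - 1*(-14))/(-14) - 1*(-194) = -(10 + 14)/14 + 194 = -1/14*24 + 194 = -12/7 + 194 = 1346/7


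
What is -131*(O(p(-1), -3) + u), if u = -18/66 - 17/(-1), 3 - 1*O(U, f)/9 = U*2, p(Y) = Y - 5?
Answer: -218639/11 ≈ -19876.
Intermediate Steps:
p(Y) = -5 + Y
O(U, f) = 27 - 18*U (O(U, f) = 27 - 9*U*2 = 27 - 18*U)
u = 184/11 (u = -18*1/66 - 17*(-1) = -3/11 + 17 = 184/11 ≈ 16.727)
-131*(O(p(-1), -3) + u) = -131*((27 - 18*(-5 - 1)) + 184/11) = -131*((27 - 18*(-6)) + 184/11) = -131*((27 + 108) + 184/11) = -131*(135 + 184/11) = -131*1669/11 = -218639/11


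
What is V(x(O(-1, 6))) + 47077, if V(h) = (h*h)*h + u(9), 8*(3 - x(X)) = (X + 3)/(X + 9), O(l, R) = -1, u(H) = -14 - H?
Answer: 1542722847/32768 ≈ 47080.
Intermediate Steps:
x(X) = 3 - (3 + X)/(8*(9 + X)) (x(X) = 3 - (X + 3)/(8*(X + 9)) = 3 - (3 + X)/(8*(9 + X)))
V(h) = -23 + h³ (V(h) = (h*h)*h + (-14 - 1*9) = h²*h + (-14 - 9) = h³ - 23 = -23 + h³)
V(x(O(-1, 6))) + 47077 = (-23 + ((213 + 23*(-1))/(8*(9 - 1)))³) + 47077 = (-23 + ((⅛)*(213 - 23)/8)³) + 47077 = (-23 + ((⅛)*(⅛)*190)³) + 47077 = (-23 + (95/32)³) + 47077 = (-23 + 857375/32768) + 47077 = 103711/32768 + 47077 = 1542722847/32768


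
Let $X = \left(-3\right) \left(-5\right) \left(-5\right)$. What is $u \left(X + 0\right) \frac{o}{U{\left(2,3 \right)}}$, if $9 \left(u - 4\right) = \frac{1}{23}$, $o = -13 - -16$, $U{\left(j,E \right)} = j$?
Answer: $- \frac{20725}{46} \approx -450.54$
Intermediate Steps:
$o = 3$ ($o = -13 + 16 = 3$)
$X = -75$ ($X = 15 \left(-5\right) = -75$)
$u = \frac{829}{207}$ ($u = 4 + \frac{1}{9 \cdot 23} = 4 + \frac{1}{9} \cdot \frac{1}{23} = 4 + \frac{1}{207} = \frac{829}{207} \approx 4.0048$)
$u \left(X + 0\right) \frac{o}{U{\left(2,3 \right)}} = \frac{829 \left(-75 + 0\right)}{207} \cdot \frac{3}{2} = \frac{829}{207} \left(-75\right) 3 \cdot \frac{1}{2} = \left(- \frac{20725}{69}\right) \frac{3}{2} = - \frac{20725}{46}$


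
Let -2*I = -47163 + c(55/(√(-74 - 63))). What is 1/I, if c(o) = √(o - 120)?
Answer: 274/(6461331 - √685*√(-3288 - 11*I*√137)) ≈ 4.2406e-5 - 9.8516e-9*I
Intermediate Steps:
c(o) = √(-120 + o)
I = 47163/2 - √(-120 - 55*I*√137/137)/2 (I = -(-47163 + √(-120 + 55/(√(-74 - 63))))/2 = -(-47163 + √(-120 + 55/(√(-137))))/2 = -(-47163 + √(-120 + 55/((I*√137))))/2 = -(-47163 + √(-120 + 55*(-I*√137/137)))/2 = -(-47163 + √(-120 - 55*I*√137/137))/2 = 47163/2 - √(-120 - 55*I*√137/137)/2 ≈ 23581.0 + 5.4783*I)
1/I = 1/(47163/2 - √(-2252280 - 7535*I*√137)/274)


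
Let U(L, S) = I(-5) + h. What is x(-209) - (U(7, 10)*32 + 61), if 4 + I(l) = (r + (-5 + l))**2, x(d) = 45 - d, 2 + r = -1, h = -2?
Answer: -5023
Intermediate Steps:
r = -3 (r = -2 - 1 = -3)
I(l) = -4 + (-8 + l)**2 (I(l) = -4 + (-3 + (-5 + l))**2 = -4 + (-8 + l)**2)
U(L, S) = 163 (U(L, S) = (-4 + (-8 - 5)**2) - 2 = (-4 + (-13)**2) - 2 = (-4 + 169) - 2 = 165 - 2 = 163)
x(-209) - (U(7, 10)*32 + 61) = (45 - 1*(-209)) - (163*32 + 61) = (45 + 209) - (5216 + 61) = 254 - 1*5277 = 254 - 5277 = -5023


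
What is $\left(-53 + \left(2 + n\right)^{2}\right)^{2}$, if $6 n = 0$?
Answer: $2401$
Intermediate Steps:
$n = 0$ ($n = \frac{1}{6} \cdot 0 = 0$)
$\left(-53 + \left(2 + n\right)^{2}\right)^{2} = \left(-53 + \left(2 + 0\right)^{2}\right)^{2} = \left(-53 + 2^{2}\right)^{2} = \left(-53 + 4\right)^{2} = \left(-49\right)^{2} = 2401$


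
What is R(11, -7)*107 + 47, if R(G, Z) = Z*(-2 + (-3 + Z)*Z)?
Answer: -50885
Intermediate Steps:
R(G, Z) = Z*(-2 + Z*(-3 + Z))
R(11, -7)*107 + 47 = -7*(-2 + (-7)**2 - 3*(-7))*107 + 47 = -7*(-2 + 49 + 21)*107 + 47 = -7*68*107 + 47 = -476*107 + 47 = -50932 + 47 = -50885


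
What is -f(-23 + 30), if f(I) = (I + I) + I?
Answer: -21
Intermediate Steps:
f(I) = 3*I (f(I) = 2*I + I = 3*I)
-f(-23 + 30) = -3*(-23 + 30) = -3*7 = -1*21 = -21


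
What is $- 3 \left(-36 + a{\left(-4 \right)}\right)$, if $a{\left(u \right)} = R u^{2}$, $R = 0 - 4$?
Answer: $300$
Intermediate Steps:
$R = -4$ ($R = 0 - 4 = -4$)
$a{\left(u \right)} = - 4 u^{2}$
$- 3 \left(-36 + a{\left(-4 \right)}\right) = - 3 \left(-36 - 4 \left(-4\right)^{2}\right) = - 3 \left(-36 - 64\right) = \left(-3\right) \left(-100\right) = 300$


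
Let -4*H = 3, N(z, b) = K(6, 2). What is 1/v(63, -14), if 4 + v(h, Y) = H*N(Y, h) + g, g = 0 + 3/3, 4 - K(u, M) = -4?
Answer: -⅑ ≈ -0.11111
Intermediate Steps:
K(u, M) = 8 (K(u, M) = 4 - 1*(-4) = 4 + 4 = 8)
N(z, b) = 8
H = -¾ (H = -¼*3 = -¾ ≈ -0.75000)
g = 1 (g = 0 + 3*(⅓) = 0 + 1 = 1)
v(h, Y) = -9 (v(h, Y) = -4 + (-¾*8 + 1) = -4 + (-6 + 1) = -4 - 5 = -9)
1/v(63, -14) = 1/(-9) = -⅑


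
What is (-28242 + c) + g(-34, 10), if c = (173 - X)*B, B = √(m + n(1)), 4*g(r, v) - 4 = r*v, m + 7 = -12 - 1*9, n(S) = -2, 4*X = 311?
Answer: -28326 + 381*I*√30/4 ≈ -28326.0 + 521.71*I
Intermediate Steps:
X = 311/4 (X = (¼)*311 = 311/4 ≈ 77.750)
m = -28 (m = -7 + (-12 - 1*9) = -7 + (-12 - 9) = -7 - 21 = -28)
g(r, v) = 1 + r*v/4 (g(r, v) = 1 + (r*v)/4 = 1 + r*v/4)
B = I*√30 (B = √(-28 - 2) = √(-30) = I*√30 ≈ 5.4772*I)
c = 381*I*√30/4 (c = (173 - 1*311/4)*(I*√30) = (173 - 311/4)*(I*√30) = 381*(I*√30)/4 = 381*I*√30/4 ≈ 521.71*I)
(-28242 + c) + g(-34, 10) = (-28242 + 381*I*√30/4) + (1 + (¼)*(-34)*10) = (-28242 + 381*I*√30/4) + (1 - 85) = (-28242 + 381*I*√30/4) - 84 = -28326 + 381*I*√30/4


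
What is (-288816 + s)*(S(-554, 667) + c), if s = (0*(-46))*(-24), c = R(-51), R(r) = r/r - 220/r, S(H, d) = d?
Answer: -3300974336/17 ≈ -1.9417e+8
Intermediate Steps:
R(r) = 1 - 220/r
c = 271/51 (c = (-220 - 51)/(-51) = -1/51*(-271) = 271/51 ≈ 5.3137)
s = 0 (s = 0*(-24) = 0)
(-288816 + s)*(S(-554, 667) + c) = (-288816 + 0)*(667 + 271/51) = -288816*34288/51 = -3300974336/17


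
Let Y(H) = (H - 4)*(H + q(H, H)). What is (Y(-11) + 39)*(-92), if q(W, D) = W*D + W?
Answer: 133032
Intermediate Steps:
q(W, D) = W + D*W (q(W, D) = D*W + W = W + D*W)
Y(H) = (-4 + H)*(H + H*(1 + H)) (Y(H) = (H - 4)*(H + H*(1 + H)) = (-4 + H)*(H + H*(1 + H)))
(Y(-11) + 39)*(-92) = (-11*(-8 + (-11)**2 - 2*(-11)) + 39)*(-92) = (-11*(-8 + 121 + 22) + 39)*(-92) = (-11*135 + 39)*(-92) = (-1485 + 39)*(-92) = -1446*(-92) = 133032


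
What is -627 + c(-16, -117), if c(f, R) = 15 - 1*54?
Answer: -666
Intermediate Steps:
c(f, R) = -39 (c(f, R) = 15 - 54 = -39)
-627 + c(-16, -117) = -627 - 39 = -666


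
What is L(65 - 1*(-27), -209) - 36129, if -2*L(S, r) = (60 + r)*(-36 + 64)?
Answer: -34043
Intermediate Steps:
L(S, r) = -840 - 14*r (L(S, r) = -(60 + r)*(-36 + 64)/2 = -(60 + r)*28/2 = -(1680 + 28*r)/2 = -840 - 14*r)
L(65 - 1*(-27), -209) - 36129 = (-840 - 14*(-209)) - 36129 = (-840 + 2926) - 36129 = 2086 - 36129 = -34043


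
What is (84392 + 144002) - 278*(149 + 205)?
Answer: 129982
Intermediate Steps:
(84392 + 144002) - 278*(149 + 205) = 228394 - 278*354 = 228394 - 98412 = 129982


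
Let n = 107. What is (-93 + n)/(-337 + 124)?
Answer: -14/213 ≈ -0.065728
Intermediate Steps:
(-93 + n)/(-337 + 124) = (-93 + 107)/(-337 + 124) = 14/(-213) = 14*(-1/213) = -14/213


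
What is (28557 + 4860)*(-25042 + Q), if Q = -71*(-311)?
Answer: -98947737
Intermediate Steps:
Q = 22081
(28557 + 4860)*(-25042 + Q) = (28557 + 4860)*(-25042 + 22081) = 33417*(-2961) = -98947737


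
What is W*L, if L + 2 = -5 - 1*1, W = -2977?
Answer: 23816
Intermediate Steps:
L = -8 (L = -2 + (-5 - 1*1) = -2 + (-5 - 1) = -2 - 6 = -8)
W*L = -2977*(-8) = 23816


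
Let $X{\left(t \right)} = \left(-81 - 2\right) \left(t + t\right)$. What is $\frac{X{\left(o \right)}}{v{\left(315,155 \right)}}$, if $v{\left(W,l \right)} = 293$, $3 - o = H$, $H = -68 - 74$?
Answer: $- \frac{24070}{293} \approx -82.15$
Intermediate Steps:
$H = -142$ ($H = -68 - 74 = -142$)
$o = 145$ ($o = 3 - -142 = 3 + 142 = 145$)
$X{\left(t \right)} = - 166 t$ ($X{\left(t \right)} = - 83 \cdot 2 t = - 166 t$)
$\frac{X{\left(o \right)}}{v{\left(315,155 \right)}} = \frac{\left(-166\right) 145}{293} = \left(-24070\right) \frac{1}{293} = - \frac{24070}{293}$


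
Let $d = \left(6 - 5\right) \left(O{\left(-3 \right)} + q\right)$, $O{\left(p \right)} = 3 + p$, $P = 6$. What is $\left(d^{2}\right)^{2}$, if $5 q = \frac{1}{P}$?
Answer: $\frac{1}{810000} \approx 1.2346 \cdot 10^{-6}$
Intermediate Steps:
$q = \frac{1}{30}$ ($q = \frac{1}{5 \cdot 6} = \frac{1}{5} \cdot \frac{1}{6} = \frac{1}{30} \approx 0.033333$)
$d = \frac{1}{30}$ ($d = \left(6 - 5\right) \left(\left(3 - 3\right) + \frac{1}{30}\right) = 1 \left(0 + \frac{1}{30}\right) = 1 \cdot \frac{1}{30} = \frac{1}{30} \approx 0.033333$)
$\left(d^{2}\right)^{2} = \left(\left(\frac{1}{30}\right)^{2}\right)^{2} = \left(\frac{1}{900}\right)^{2} = \frac{1}{810000}$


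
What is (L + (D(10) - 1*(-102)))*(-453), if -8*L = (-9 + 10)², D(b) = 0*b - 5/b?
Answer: -367383/8 ≈ -45923.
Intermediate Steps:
D(b) = -5/b (D(b) = 0 - 5/b = -5/b)
L = -⅛ (L = -(-9 + 10)²/8 = -⅛*1² = -⅛*1 = -⅛ ≈ -0.12500)
(L + (D(10) - 1*(-102)))*(-453) = (-⅛ + (-5/10 - 1*(-102)))*(-453) = (-⅛ + (-5*⅒ + 102))*(-453) = (-⅛ + (-½ + 102))*(-453) = (-⅛ + 203/2)*(-453) = (811/8)*(-453) = -367383/8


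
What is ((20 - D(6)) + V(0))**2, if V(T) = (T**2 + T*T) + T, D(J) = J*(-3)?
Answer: 1444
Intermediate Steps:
D(J) = -3*J
V(T) = T + 2*T**2 (V(T) = (T**2 + T**2) + T = 2*T**2 + T = T + 2*T**2)
((20 - D(6)) + V(0))**2 = ((20 - (-3)*6) + 0*(1 + 2*0))**2 = ((20 - 1*(-18)) + 0*(1 + 0))**2 = ((20 + 18) + 0*1)**2 = (38 + 0)**2 = 38**2 = 1444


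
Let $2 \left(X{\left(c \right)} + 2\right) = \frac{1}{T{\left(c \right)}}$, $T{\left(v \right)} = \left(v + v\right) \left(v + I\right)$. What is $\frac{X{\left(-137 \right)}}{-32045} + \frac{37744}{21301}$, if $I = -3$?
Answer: $\frac{2068444053}{1167294800} \approx 1.772$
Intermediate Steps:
$T{\left(v \right)} = 2 v \left(-3 + v\right)$ ($T{\left(v \right)} = \left(v + v\right) \left(v - 3\right) = 2 v \left(-3 + v\right)$)
$X{\left(c \right)} = -2 + \frac{1}{4 c \left(-3 + c\right)}$ ($X{\left(c \right)} = -2 + \frac{1}{2 \cdot 2 c \left(-3 + c\right)} = -2 + \frac{\frac{1}{2} \frac{1}{c} \frac{1}{-3 + c}}{2} = -2 + \frac{1}{4 c \left(-3 + c\right)}$)
$\frac{X{\left(-137 \right)}}{-32045} + \frac{37744}{21301} = \frac{\frac{1}{4} \frac{1}{-137} \frac{1}{-3 - 137} \left(1 - - 1096 \left(-3 - 137\right)\right)}{-32045} + \frac{37744}{21301} = \frac{1}{4} \left(- \frac{1}{137}\right) \frac{1}{-140} \left(1 - \left(-1096\right) \left(-140\right)\right) \left(- \frac{1}{32045}\right) + 37744 \cdot \frac{1}{21301} = \frac{1}{4} \left(- \frac{1}{137}\right) \left(- \frac{1}{140}\right) \left(1 - 153440\right) \left(- \frac{1}{32045}\right) + \frac{5392}{3043} = \frac{1}{4} \left(- \frac{1}{137}\right) \left(- \frac{1}{140}\right) \left(-153439\right) \left(- \frac{1}{32045}\right) + \frac{5392}{3043} = \left(- \frac{153439}{76720}\right) \left(- \frac{1}{32045}\right) + \frac{5392}{3043} = \frac{407}{6521200} + \frac{5392}{3043} = \frac{2068444053}{1167294800}$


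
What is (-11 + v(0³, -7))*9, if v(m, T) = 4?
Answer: -63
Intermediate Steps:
(-11 + v(0³, -7))*9 = (-11 + 4)*9 = -7*9 = -63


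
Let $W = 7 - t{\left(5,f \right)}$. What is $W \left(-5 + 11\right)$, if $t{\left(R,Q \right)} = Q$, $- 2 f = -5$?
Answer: $27$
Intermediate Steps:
$f = \frac{5}{2}$ ($f = \left(- \frac{1}{2}\right) \left(-5\right) = \frac{5}{2} \approx 2.5$)
$W = \frac{9}{2}$ ($W = 7 - \frac{5}{2} = \frac{9}{2} \approx 4.5$)
$W \left(-5 + 11\right) = \frac{9 \left(-5 + 11\right)}{2} = \frac{9}{2} \cdot 6 = 27$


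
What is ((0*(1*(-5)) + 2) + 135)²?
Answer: 18769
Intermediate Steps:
((0*(1*(-5)) + 2) + 135)² = ((0*(-5) + 2) + 135)² = ((0 + 2) + 135)² = (2 + 135)² = 137² = 18769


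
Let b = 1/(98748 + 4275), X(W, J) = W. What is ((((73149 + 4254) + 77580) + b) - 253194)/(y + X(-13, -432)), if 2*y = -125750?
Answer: 2529497963/1619727606 ≈ 1.5617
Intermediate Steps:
y = -62875 (y = (½)*(-125750) = -62875)
b = 1/103023 ≈ 9.7066e-6
((((73149 + 4254) + 77580) + b) - 253194)/(y + X(-13, -432)) = ((((73149 + 4254) + 77580) + 1/103023) - 253194)/(-62875 - 13) = (((77403 + 77580) + 1/103023) - 253194)/(-62888) = ((154983 + 1/103023) - 253194)*(-1/62888) = (15966813610/103023 - 253194)*(-1/62888) = -10117991852/103023*(-1/62888) = 2529497963/1619727606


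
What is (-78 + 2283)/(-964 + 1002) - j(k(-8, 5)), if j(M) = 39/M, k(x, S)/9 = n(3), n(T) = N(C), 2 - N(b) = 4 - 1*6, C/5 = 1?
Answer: 12983/228 ≈ 56.943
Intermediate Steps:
C = 5 (C = 5*1 = 5)
N(b) = 4 (N(b) = 2 - (4 - 1*6) = 2 - (4 - 6) = 2 - 1*(-2) = 2 + 2 = 4)
n(T) = 4
k(x, S) = 36 (k(x, S) = 9*4 = 36)
(-78 + 2283)/(-964 + 1002) - j(k(-8, 5)) = (-78 + 2283)/(-964 + 1002) - 39/36 = 2205/38 - 39/36 = 2205*(1/38) - 1*13/12 = 2205/38 - 13/12 = 12983/228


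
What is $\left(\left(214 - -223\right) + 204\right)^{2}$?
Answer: $410881$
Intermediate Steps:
$\left(\left(214 - -223\right) + 204\right)^{2} = \left(\left(214 + 223\right) + 204\right)^{2} = \left(437 + 204\right)^{2} = 641^{2} = 410881$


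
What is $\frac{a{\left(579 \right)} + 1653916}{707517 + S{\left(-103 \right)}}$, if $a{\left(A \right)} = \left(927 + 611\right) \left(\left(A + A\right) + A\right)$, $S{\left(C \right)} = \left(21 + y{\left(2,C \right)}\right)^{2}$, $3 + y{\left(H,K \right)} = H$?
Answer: $\frac{4325422}{707917} \approx 6.1101$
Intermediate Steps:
$y{\left(H,K \right)} = -3 + H$
$S{\left(C \right)} = 400$ ($S{\left(C \right)} = \left(21 + \left(-3 + 2\right)\right)^{2} = \left(21 - 1\right)^{2} = 20^{2} = 400$)
$a{\left(A \right)} = 4614 A$ ($a{\left(A \right)} = 1538 \left(2 A + A\right) = 1538 \cdot 3 A = 4614 A$)
$\frac{a{\left(579 \right)} + 1653916}{707517 + S{\left(-103 \right)}} = \frac{4614 \cdot 579 + 1653916}{707517 + 400} = \frac{2671506 + 1653916}{707917} = 4325422 \cdot \frac{1}{707917} = \frac{4325422}{707917}$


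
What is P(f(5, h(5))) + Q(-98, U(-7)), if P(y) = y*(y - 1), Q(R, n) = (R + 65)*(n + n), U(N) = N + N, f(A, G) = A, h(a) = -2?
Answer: 944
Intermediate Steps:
U(N) = 2*N
Q(R, n) = 2*n*(65 + R) (Q(R, n) = (65 + R)*(2*n) = 2*n*(65 + R))
P(y) = y*(-1 + y)
P(f(5, h(5))) + Q(-98, U(-7)) = 5*(-1 + 5) + 2*(2*(-7))*(65 - 98) = 5*4 + 2*(-14)*(-33) = 20 + 924 = 944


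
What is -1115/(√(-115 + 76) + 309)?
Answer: -22969/6368 + 223*I*√39/19104 ≈ -3.6069 + 0.072898*I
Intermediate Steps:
-1115/(√(-115 + 76) + 309) = -1115/(√(-39) + 309) = -1115/(I*√39 + 309) = -1115/(309 + I*√39)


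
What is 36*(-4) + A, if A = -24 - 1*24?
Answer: -192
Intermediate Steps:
A = -48 (A = -24 - 24 = -48)
36*(-4) + A = 36*(-4) - 48 = -144 - 48 = -192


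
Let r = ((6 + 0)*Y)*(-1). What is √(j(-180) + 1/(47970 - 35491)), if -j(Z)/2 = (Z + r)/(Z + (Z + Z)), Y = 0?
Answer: I*√934240335/37437 ≈ 0.81645*I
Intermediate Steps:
r = 0 (r = ((6 + 0)*0)*(-1) = (6*0)*(-1) = 0*(-1) = 0)
j(Z) = -⅔ (j(Z) = -2*(Z + 0)/(Z + (Z + Z)) = -2*Z/(Z + 2*Z) = -2*Z/(3*Z) = -2*Z*1/(3*Z) = -2*⅓ = -⅔)
√(j(-180) + 1/(47970 - 35491)) = √(-⅔ + 1/(47970 - 35491)) = √(-⅔ + 1/12479) = √(-24955/37437) = I*√934240335/37437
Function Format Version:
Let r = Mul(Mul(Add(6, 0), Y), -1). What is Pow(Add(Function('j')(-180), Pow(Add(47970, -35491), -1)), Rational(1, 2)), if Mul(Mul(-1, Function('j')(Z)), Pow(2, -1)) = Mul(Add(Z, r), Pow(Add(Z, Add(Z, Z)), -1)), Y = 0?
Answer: Mul(Rational(1, 37437), I, Pow(934240335, Rational(1, 2))) ≈ Mul(0.81645, I)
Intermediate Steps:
r = 0 (r = Mul(Mul(Add(6, 0), 0), -1) = Mul(Mul(6, 0), -1) = Mul(0, -1) = 0)
Function('j')(Z) = Rational(-2, 3) (Function('j')(Z) = Mul(-2, Mul(Add(Z, 0), Pow(Add(Z, Add(Z, Z)), -1))) = Mul(-2, Mul(Z, Pow(Add(Z, Mul(2, Z)), -1))) = Mul(-2, Mul(Z, Pow(Mul(3, Z), -1))) = Mul(-2, Mul(Z, Mul(Rational(1, 3), Pow(Z, -1)))) = Mul(-2, Rational(1, 3)) = Rational(-2, 3))
Pow(Add(Function('j')(-180), Pow(Add(47970, -35491), -1)), Rational(1, 2)) = Pow(Add(Rational(-2, 3), Pow(Add(47970, -35491), -1)), Rational(1, 2)) = Pow(Add(Rational(-2, 3), Pow(12479, -1)), Rational(1, 2)) = Pow(Add(Rational(-2, 3), Rational(1, 12479)), Rational(1, 2)) = Pow(Rational(-24955, 37437), Rational(1, 2)) = Mul(Rational(1, 37437), I, Pow(934240335, Rational(1, 2)))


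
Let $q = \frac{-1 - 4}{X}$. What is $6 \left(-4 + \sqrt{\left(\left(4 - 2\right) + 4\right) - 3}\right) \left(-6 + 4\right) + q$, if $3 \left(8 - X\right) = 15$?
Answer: $\frac{139}{3} - 12 \sqrt{3} \approx 25.549$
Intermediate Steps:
$X = 3$ ($X = 8 - 5 = 3$)
$q = - \frac{5}{3}$ ($q = \frac{-1 - 4}{3} = \left(-1 - 4\right) \frac{1}{3} = \left(-5\right) \frac{1}{3} = - \frac{5}{3} \approx -1.6667$)
$6 \left(-4 + \sqrt{\left(\left(4 - 2\right) + 4\right) - 3}\right) \left(-6 + 4\right) + q = 6 \left(-4 + \sqrt{\left(\left(4 - 2\right) + 4\right) - 3}\right) \left(-6 + 4\right) - \frac{5}{3} = 6 \left(-4 + \sqrt{\left(2 + 4\right) - 3}\right) \left(-2\right) - \frac{5}{3} = 6 \left(-4 + \sqrt{6 - 3}\right) \left(-2\right) - \frac{5}{3} = 6 \left(-4 + \sqrt{3}\right) \left(-2\right) - \frac{5}{3} = 6 \left(8 - 2 \sqrt{3}\right) - \frac{5}{3} = \left(48 - 12 \sqrt{3}\right) - \frac{5}{3} = \frac{139}{3} - 12 \sqrt{3}$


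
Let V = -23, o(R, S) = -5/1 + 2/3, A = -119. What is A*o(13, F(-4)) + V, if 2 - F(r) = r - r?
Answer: 1478/3 ≈ 492.67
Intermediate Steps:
F(r) = 2 (F(r) = 2 - (r - r) = 2 - 1*0 = 2 + 0 = 2)
o(R, S) = -13/3 (o(R, S) = -5*1 + 2*(1/3) = -5 + 2/3 = -13/3)
A*o(13, F(-4)) + V = -119*(-13/3) - 23 = 1547/3 - 23 = 1478/3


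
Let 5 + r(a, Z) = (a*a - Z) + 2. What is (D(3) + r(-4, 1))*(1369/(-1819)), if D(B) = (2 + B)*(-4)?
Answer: 10952/1819 ≈ 6.0209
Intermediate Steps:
r(a, Z) = -3 + a² - Z (r(a, Z) = -5 + ((a*a - Z) + 2) = -5 + ((a² - Z) + 2) = -5 + (2 + a² - Z) = -3 + a² - Z)
D(B) = -8 - 4*B
(D(3) + r(-4, 1))*(1369/(-1819)) = ((-8 - 4*3) + (-3 + (-4)² - 1*1))*(1369/(-1819)) = ((-8 - 12) + (-3 + 16 - 1))*(1369*(-1/1819)) = (-20 + 12)*(-1369/1819) = -8*(-1369/1819) = 10952/1819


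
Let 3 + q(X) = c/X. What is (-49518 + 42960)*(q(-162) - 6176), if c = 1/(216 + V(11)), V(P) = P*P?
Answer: 368708605411/9099 ≈ 4.0522e+7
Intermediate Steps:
V(P) = P²
c = 1/337 (c = 1/(216 + 11²) = 1/(216 + 121) = 1/337 ≈ 0.0029674)
q(X) = -3 + 1/(337*X)
(-49518 + 42960)*(q(-162) - 6176) = (-49518 + 42960)*((-3 + (1/337)/(-162)) - 6176) = -6558*((-3 + (1/337)*(-1/162)) - 6176) = -6558*((-3 - 1/54594) - 6176) = -6558*(-163783/54594 - 6176) = -6558*(-337336327/54594) = 368708605411/9099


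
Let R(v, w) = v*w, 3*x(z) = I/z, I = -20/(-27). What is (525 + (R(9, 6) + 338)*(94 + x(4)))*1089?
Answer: 366529933/9 ≈ 4.0726e+7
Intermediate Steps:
I = 20/27 (I = -20*(-1/27) = 20/27 ≈ 0.74074)
x(z) = 20/(81*z) (x(z) = (20/(27*z))/3 = 20/(81*z))
(525 + (R(9, 6) + 338)*(94 + x(4)))*1089 = (525 + (9*6 + 338)*(94 + (20/81)/4))*1089 = (525 + (54 + 338)*(94 + (20/81)*(1/4)))*1089 = (525 + 392*(94 + 5/81))*1089 = (525 + 392*(7619/81))*1089 = (525 + 2986648/81)*1089 = (3029173/81)*1089 = 366529933/9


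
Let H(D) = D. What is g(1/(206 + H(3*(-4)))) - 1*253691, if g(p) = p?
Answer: -49216053/194 ≈ -2.5369e+5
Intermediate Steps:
g(1/(206 + H(3*(-4)))) - 1*253691 = 1/(206 + 3*(-4)) - 1*253691 = 1/(206 - 12) - 253691 = 1/194 - 253691 = -49216053/194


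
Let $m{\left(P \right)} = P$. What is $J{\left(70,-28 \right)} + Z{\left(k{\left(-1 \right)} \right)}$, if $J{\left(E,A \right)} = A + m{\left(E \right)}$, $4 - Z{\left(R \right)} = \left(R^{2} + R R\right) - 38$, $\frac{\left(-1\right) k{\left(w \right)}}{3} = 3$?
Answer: $-78$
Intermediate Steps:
$k{\left(w \right)} = -9$ ($k{\left(w \right)} = \left(-3\right) 3 = -9$)
$Z{\left(R \right)} = 42 - 2 R^{2}$ ($Z{\left(R \right)} = 4 - \left(\left(R^{2} + R R\right) - 38\right) = 4 - \left(\left(R^{2} + R^{2}\right) - 38\right) = 4 - \left(2 R^{2} - 38\right) = 4 - \left(-38 + 2 R^{2}\right) = 42 - 2 R^{2}$)
$J{\left(E,A \right)} = A + E$
$J{\left(70,-28 \right)} + Z{\left(k{\left(-1 \right)} \right)} = \left(-28 + 70\right) + \left(42 - 2 \left(-9\right)^{2}\right) = 42 + \left(42 - 162\right) = 42 - 120 = -78$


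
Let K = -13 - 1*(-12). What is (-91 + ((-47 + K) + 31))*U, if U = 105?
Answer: -11340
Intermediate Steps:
K = -1 (K = -13 + 12 = -1)
(-91 + ((-47 + K) + 31))*U = (-91 + ((-47 - 1) + 31))*105 = (-91 + (-48 + 31))*105 = (-91 - 17)*105 = -108*105 = -11340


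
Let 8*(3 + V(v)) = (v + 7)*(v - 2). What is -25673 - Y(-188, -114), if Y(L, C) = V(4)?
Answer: -102691/4 ≈ -25673.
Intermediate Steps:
V(v) = -3 + (-2 + v)*(7 + v)/8 (V(v) = -3 + ((v + 7)*(v - 2))/8 = -3 + ((7 + v)*(-2 + v))/8 = -3 + ((-2 + v)*(7 + v))/8 = -3 + (-2 + v)*(7 + v)/8)
Y(L, C) = -¼ (Y(L, C) = -19/4 + (⅛)*4² + (5/8)*4 = -19/4 + (⅛)*16 + 5/2 = -19/4 + 2 + 5/2 = -¼)
-25673 - Y(-188, -114) = -25673 - 1*(-¼) = -25673 + ¼ = -102691/4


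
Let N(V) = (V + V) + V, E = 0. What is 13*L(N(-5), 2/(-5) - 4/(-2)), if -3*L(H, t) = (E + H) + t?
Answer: 871/15 ≈ 58.067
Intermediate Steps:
N(V) = 3*V (N(V) = 2*V + V = 3*V)
L(H, t) = -H/3 - t/3 (L(H, t) = -((0 + H) + t)/3 = -(H + t)/3 = -H/3 - t/3)
13*L(N(-5), 2/(-5) - 4/(-2)) = 13*(-(-5) - (2/(-5) - 4/(-2))/3) = 13*(-⅓*(-15) - (2*(-⅕) - 4*(-½))/3) = 13*(5 - (-⅖ + 2)/3) = 13*(5 - ⅓*8/5) = 13*(5 - 8/15) = 13*(67/15) = 871/15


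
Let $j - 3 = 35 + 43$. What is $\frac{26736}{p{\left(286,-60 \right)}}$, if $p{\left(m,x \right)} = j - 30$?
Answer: $\frac{8912}{17} \approx 524.24$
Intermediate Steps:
$j = 81$ ($j = 3 + \left(35 + 43\right) = 3 + 78 = 81$)
$p{\left(m,x \right)} = 51$ ($p{\left(m,x \right)} = 81 - 30 = 51$)
$\frac{26736}{p{\left(286,-60 \right)}} = \frac{26736}{51} = 26736 \cdot \frac{1}{51} = \frac{8912}{17}$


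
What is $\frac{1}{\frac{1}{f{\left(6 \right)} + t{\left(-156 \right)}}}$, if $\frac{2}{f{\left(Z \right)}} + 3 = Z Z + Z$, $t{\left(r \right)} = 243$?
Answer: $\frac{9479}{39} \approx 243.05$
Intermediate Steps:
$f{\left(Z \right)} = \frac{2}{-3 + Z + Z^{2}}$ ($f{\left(Z \right)} = \frac{2}{-3 + \left(Z Z + Z\right)} = \frac{2}{-3 + \left(Z^{2} + Z\right)} = \frac{2}{-3 + \left(Z + Z^{2}\right)} = \frac{2}{-3 + Z + Z^{2}}$)
$\frac{1}{\frac{1}{f{\left(6 \right)} + t{\left(-156 \right)}}} = \frac{1}{\frac{1}{\frac{2}{-3 + 6 + 6^{2}} + 243}} = \frac{1}{\frac{1}{\frac{2}{-3 + 6 + 36} + 243}} = \frac{1}{\frac{1}{\frac{2}{39} + 243}} = \frac{1}{\frac{1}{\frac{9479}{39}}} = \frac{1}{\frac{39}{9479}} = \frac{9479}{39}$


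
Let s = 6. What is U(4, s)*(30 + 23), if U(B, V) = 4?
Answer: 212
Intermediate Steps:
U(4, s)*(30 + 23) = 4*(30 + 23) = 4*53 = 212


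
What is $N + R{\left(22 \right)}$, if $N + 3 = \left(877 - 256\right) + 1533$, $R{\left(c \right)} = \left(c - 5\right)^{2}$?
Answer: $2440$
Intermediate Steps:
$R{\left(c \right)} = \left(-5 + c\right)^{2}$
$N = 2151$ ($N = -3 + \left(\left(877 - 256\right) + 1533\right) = -3 + \left(621 + 1533\right) = -3 + 2154 = 2151$)
$N + R{\left(22 \right)} = 2151 + \left(-5 + 22\right)^{2} = 2151 + 17^{2} = 2151 + 289 = 2440$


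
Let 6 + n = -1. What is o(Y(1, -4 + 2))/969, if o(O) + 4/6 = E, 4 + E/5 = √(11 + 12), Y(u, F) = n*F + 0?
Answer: -62/2907 + 5*√23/969 ≈ 0.0034185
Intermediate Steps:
n = -7 (n = -6 - 1 = -7)
Y(u, F) = -7*F (Y(u, F) = -7*F + 0 = -7*F)
E = -20 + 5*√23 (E = -20 + 5*√(11 + 12) = -20 + 5*√23 ≈ 3.9792)
o(O) = -62/3 + 5*√23 (o(O) = -⅔ + (-20 + 5*√23) = -62/3 + 5*√23)
o(Y(1, -4 + 2))/969 = (-62/3 + 5*√23)/969 = (-62/3 + 5*√23)*(1/969) = -62/2907 + 5*√23/969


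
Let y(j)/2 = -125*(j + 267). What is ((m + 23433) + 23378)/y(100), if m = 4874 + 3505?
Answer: -5519/9175 ≈ -0.60153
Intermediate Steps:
m = 8379
y(j) = -66750 - 250*j (y(j) = 2*(-125*(j + 267)) = 2*(-125*(267 + j)) = 2*(-33375 - 125*j) = -66750 - 250*j)
((m + 23433) + 23378)/y(100) = ((8379 + 23433) + 23378)/(-66750 - 250*100) = (31812 + 23378)/(-66750 - 25000) = 55190/(-91750) = 55190*(-1/91750) = -5519/9175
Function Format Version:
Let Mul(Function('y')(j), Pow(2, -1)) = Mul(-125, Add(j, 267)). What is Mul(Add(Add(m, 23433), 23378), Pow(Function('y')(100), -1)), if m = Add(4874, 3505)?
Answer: Rational(-5519, 9175) ≈ -0.60153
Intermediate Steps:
m = 8379
Function('y')(j) = Add(-66750, Mul(-250, j)) (Function('y')(j) = Mul(2, Mul(-125, Add(j, 267))) = Mul(2, Mul(-125, Add(267, j))) = Mul(2, Add(-33375, Mul(-125, j))) = Add(-66750, Mul(-250, j)))
Mul(Add(Add(m, 23433), 23378), Pow(Function('y')(100), -1)) = Mul(Add(Add(8379, 23433), 23378), Pow(Add(-66750, Mul(-250, 100)), -1)) = Mul(Add(31812, 23378), Pow(Add(-66750, -25000), -1)) = Mul(55190, Pow(-91750, -1)) = Mul(55190, Rational(-1, 91750)) = Rational(-5519, 9175)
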